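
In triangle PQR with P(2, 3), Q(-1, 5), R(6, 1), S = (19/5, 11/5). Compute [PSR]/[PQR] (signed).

[PQR] = ½·(2·(5−1) + (-1)·(1−3) + 6·(3−5)) = ½·(8 + 2 − 12) = -1.
[PSR] = ½·(2·(11/5−1) + (19/5)·(1−3) + 6·(3−(11/5))) = ½·(12/5 − 38/5 + 24/5) = -1/5, so the ratio is (-1/5)/(-1) = 1/5.

1/5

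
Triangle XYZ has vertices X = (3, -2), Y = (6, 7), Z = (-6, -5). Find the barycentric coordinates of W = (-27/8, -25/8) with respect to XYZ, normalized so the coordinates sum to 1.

(1/8, 1/8, 3/4)

Signed area of the reference triangle: [XYZ] = ½·(3·(7−(-5)) + 6·(-5−(-2)) + (-6)·(-2−7)) = ½·(36 − 18 + 54) = 36.
[WYZ] = ½·((-27/8)·(7−(-5)) + 6·(-5−(-25/8)) + (-6)·(-25/8−7)) = ½·(-81/2 − 45/4 + 243/4) = 9/2, so the X-coordinate is (9/2)/36 = 1/8.
[XWZ] = ½·(3·(-25/8−(-5)) + (-27/8)·(-5−(-2)) + (-6)·(-2−(-25/8))) = ½·(45/8 + 81/8 − 27/4) = 9/2, so the Y-coordinate is 1/8.
[XYW] = ½·(3·(7−(-25/8)) + 6·(-25/8−(-2)) + (-27/8)·(-2−7)) = ½·(243/8 − 27/4 + 243/8) = 27, so the Z-coordinate is 3/4.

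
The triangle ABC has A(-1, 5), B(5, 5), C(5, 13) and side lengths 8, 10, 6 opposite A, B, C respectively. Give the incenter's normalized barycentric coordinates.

(1/3, 5/12, 1/4)

The incenter has barycentric coordinates proportional to the opposite side lengths: (8 : 10 : 6).
Normalizing by 8+10+6 = 24 gives (1/3, 5/12, 1/4).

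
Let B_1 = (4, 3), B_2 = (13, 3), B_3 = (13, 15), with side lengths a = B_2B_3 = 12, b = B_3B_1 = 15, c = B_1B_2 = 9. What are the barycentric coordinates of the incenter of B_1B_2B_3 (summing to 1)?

The incenter has barycentric coordinates proportional to the opposite side lengths: (12 : 15 : 9).
Normalizing by 12+15+9 = 36 gives (1/3, 5/12, 1/4).

(1/3, 5/12, 1/4)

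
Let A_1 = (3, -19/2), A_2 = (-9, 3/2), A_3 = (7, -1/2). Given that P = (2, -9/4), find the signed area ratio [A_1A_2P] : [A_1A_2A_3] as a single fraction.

1/2

[A_1A_2A_3] = ½·(3·(3/2−(-1/2)) + (-9)·(-1/2−(-19/2)) + 7·(-19/2−(3/2))) = ½·(6 − 81 − 77) = -76.
[A_1A_2P] = ½·(3·(3/2−(-9/4)) + (-9)·(-9/4−(-19/2)) + 2·(-19/2−(3/2))) = ½·(45/4 − 261/4 − 22) = -38, so the ratio is (-38)/(-76) = 1/2.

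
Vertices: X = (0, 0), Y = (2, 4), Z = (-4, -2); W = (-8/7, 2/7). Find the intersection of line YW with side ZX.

(-12/5, -6/5)

Barycentric coordinates of W with respect to XYZ: (2/7, 2/7, 3/7).
On side ZX the Y-coordinate is zero; dropping W's Y-weight 2/7 and renormalizing the remaining 3/7 : 2/7 gives weights 3/5, 2/5 on Z, X.
V = (3/5)·(-4, -2) + (2/5)·(0, 0) = (-12/5, -6/5).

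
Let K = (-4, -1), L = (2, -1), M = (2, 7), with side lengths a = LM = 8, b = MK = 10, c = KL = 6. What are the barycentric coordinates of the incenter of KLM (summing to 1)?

The incenter has barycentric coordinates proportional to the opposite side lengths: (8 : 10 : 6).
Normalizing by 8+10+6 = 24 gives (1/3, 5/12, 1/4).

(1/3, 5/12, 1/4)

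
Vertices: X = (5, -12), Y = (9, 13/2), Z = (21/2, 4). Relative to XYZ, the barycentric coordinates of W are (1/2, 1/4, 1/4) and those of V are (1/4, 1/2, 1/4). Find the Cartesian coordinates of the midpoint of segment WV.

(63/8, -17/16)

Barycentric coordinates of the midpoint are the average: (3/8, 3/8, 1/4).
Converting: (3/8)·X + (3/8)·Y + (1/4)·Z = (63/8, -17/16).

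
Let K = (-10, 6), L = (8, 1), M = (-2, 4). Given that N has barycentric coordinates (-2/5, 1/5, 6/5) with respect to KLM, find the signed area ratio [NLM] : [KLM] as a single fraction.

-2/5

The signed ratio [NLM]/[KLM] equals the barycentric coordinate of N at vertex K, which is -2/5.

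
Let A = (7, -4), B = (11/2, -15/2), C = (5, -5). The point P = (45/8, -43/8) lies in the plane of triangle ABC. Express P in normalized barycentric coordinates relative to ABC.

Signed area of the reference triangle: [ABC] = ½·(7·(-15/2−(-5)) + (11/2)·(-5−(-4)) + 5·(-4−(-15/2))) = ½·(-35/2 − 11/2 + 35/2) = -11/4.
[PBC] = ½·((45/8)·(-15/2−(-5)) + (11/2)·(-5−(-43/8)) + 5·(-43/8−(-15/2))) = ½·(-225/16 + 33/16 + 85/8) = -11/16, so the A-coordinate is (-11/16)/(-11/4) = 1/4.
[APC] = ½·(7·(-43/8−(-5)) + (45/8)·(-5−(-4)) + 5·(-4−(-43/8))) = ½·(-21/8 − 45/8 + 55/8) = -11/16, so the B-coordinate is 1/4.
[ABP] = ½·(7·(-15/2−(-43/8)) + (11/2)·(-43/8−(-4)) + (45/8)·(-4−(-15/2))) = ½·(-119/8 − 121/16 + 315/16) = -11/8, so the C-coordinate is 1/2.

(1/4, 1/4, 1/2)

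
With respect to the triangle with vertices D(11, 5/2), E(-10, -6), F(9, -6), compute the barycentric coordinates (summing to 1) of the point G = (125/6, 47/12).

Signed area of the reference triangle: [DEF] = ½·(11·(-6−(-6)) + (-10)·(-6−(5/2)) + 9·(5/2−(-6))) = ½·(0 + 85 + 153/2) = 323/4.
[GEF] = ½·((125/6)·(-6−(-6)) + (-10)·(-6−(47/12)) + 9·(47/12−(-6))) = ½·(0 + 595/6 + 357/4) = 2261/24, so the D-coordinate is (2261/24)/(323/4) = 7/6.
[DGF] = ½·(11·(47/12−(-6)) + (125/6)·(-6−(5/2)) + 9·(5/2−(47/12))) = ½·(1309/12 − 2125/12 − 51/4) = -323/8, so the E-coordinate is -1/2.
[DEG] = ½·(11·(-6−(47/12)) + (-10)·(47/12−(5/2)) + (125/6)·(5/2−(-6))) = ½·(-1309/12 − 85/6 + 2125/12) = 323/12, so the F-coordinate is 1/3.
Check: 7/6 − 1/2 + 1/3 = 1.

(7/6, -1/2, 1/3)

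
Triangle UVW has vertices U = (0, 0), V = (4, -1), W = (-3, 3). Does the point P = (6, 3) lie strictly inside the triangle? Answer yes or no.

no

Barycentric coordinates of P: (-4, 3, 2).
The three coordinates are negative, positive, positive; a point is interior exactly when all three are positive.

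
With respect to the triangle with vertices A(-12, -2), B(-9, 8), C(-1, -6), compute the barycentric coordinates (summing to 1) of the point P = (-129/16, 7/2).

(3/16, 5/8, 3/16)

Signed area of the reference triangle: [ABC] = ½·((-12)·(8−(-6)) + (-9)·(-6−(-2)) + (-1)·(-2−8)) = ½·(-168 + 36 + 10) = -61.
[PBC] = ½·((-129/16)·(8−(-6)) + (-9)·(-6−(7/2)) + (-1)·(7/2−8)) = ½·(-903/8 + 171/2 + 9/2) = -183/16, so the A-coordinate is (-183/16)/(-61) = 3/16.
[APC] = ½·((-12)·(7/2−(-6)) + (-129/16)·(-6−(-2)) + (-1)·(-2−(7/2))) = ½·(-114 + 129/4 + 11/2) = -305/8, so the B-coordinate is 5/8.
[ABP] = ½·((-12)·(8−(7/2)) + (-9)·(7/2−(-2)) + (-129/16)·(-2−8)) = ½·(-54 − 99/2 + 645/8) = -183/16, so the C-coordinate is 3/16.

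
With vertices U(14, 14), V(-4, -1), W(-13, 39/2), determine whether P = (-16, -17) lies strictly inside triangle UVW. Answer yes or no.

Barycentric coordinates of P: (-65/84, 167/84, -3/14).
The three coordinates are negative, positive, negative; a point is interior exactly when all three are positive.

no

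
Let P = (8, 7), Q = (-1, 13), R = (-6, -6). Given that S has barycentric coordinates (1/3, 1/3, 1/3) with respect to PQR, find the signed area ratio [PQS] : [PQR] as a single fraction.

1/3

The signed ratio [PQS]/[PQR] equals the barycentric coordinate of S at vertex R, which is 1/3.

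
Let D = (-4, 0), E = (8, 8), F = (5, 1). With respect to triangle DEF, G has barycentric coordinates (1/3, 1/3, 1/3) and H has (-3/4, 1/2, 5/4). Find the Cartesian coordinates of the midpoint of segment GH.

Barycentric coordinates of the midpoint are the average: (-5/24, 5/12, 19/24).
Converting: (-5/24)·D + (5/12)·E + (19/24)·F = (65/8, 33/8).

(65/8, 33/8)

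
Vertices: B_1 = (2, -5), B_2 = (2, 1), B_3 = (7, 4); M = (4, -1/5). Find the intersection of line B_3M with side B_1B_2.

Barycentric coordinates of M with respect to B_1B_2B_3: (2/5, 1/5, 2/5).
On side B_1B_2 the B_3-coordinate is zero; dropping M's B_3-weight 2/5 and renormalizing the remaining 2/5 : 1/5 gives weights 2/3, 1/3 on B_1, B_2.
N = (2/3)·(2, -5) + (1/3)·(2, 1) = (2, -3).

(2, -3)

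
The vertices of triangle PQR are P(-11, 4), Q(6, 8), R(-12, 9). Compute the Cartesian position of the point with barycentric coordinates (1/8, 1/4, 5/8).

(-59/8, 65/8)

S = (1/8)·P + (1/4)·Q + (5/8)·R.
x-coordinate: (1/8)·(-11) + (1/4)·6 + (5/8)·(-12) = -59/8.
y-coordinate: (1/8)·4 + (1/4)·8 + (5/8)·9 = 65/8.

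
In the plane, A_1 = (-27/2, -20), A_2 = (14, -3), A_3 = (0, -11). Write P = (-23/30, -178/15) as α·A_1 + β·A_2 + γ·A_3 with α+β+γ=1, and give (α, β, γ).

(1/3, 4/15, 2/5)

Signed area of the reference triangle: [A_1A_2A_3] = ½·((-27/2)·(-3−(-11)) + 14·(-11−(-20)) + 0·(-20−(-3))) = ½·(-108 + 126 + 0) = 9.
[PA_2A_3] = ½·((-23/30)·(-3−(-11)) + 14·(-11−(-178/15)) + 0·(-178/15−(-3))) = ½·(-92/15 + 182/15 + 0) = 3, so the A_1-coordinate is 3/9 = 1/3.
[A_1PA_3] = ½·((-27/2)·(-178/15−(-11)) + (-23/30)·(-11−(-20)) + 0·(-20−(-178/15))) = ½·(117/10 − 69/10 + 0) = 12/5, so the A_2-coordinate is 4/15.
[A_1A_2P] = ½·((-27/2)·(-3−(-178/15)) + 14·(-178/15−(-20)) + (-23/30)·(-20−(-3))) = ½·(-1197/10 + 1708/15 + 391/30) = 18/5, so the A_3-coordinate is 2/5.
Check: 1/3 + 4/15 + 2/5 = 1.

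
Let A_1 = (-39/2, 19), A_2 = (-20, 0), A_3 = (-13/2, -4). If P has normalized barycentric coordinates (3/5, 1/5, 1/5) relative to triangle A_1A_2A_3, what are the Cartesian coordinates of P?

(-17, 53/5)

P = (3/5)·A_1 + (1/5)·A_2 + (1/5)·A_3.
x-coordinate: (3/5)·(-39/2) + (1/5)·(-20) + (1/5)·(-13/2) = -17.
y-coordinate: (3/5)·19 + (1/5)·0 + (1/5)·(-4) = 53/5.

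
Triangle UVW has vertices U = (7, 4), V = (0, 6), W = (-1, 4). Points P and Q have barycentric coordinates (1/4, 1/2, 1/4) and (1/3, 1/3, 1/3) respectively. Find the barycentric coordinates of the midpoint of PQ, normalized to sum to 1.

(7/24, 5/12, 7/24)

Since both coordinate triples sum to 1, the midpoint's barycentrics are the componentwise average.
(1/4+1/3)/2 = 7/24; similarly 5/12 and 7/24.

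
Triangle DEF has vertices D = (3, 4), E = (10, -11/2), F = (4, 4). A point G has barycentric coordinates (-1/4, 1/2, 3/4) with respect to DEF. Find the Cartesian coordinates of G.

G = (-1/4)·D + (1/2)·E + (3/4)·F.
x-coordinate: (-1/4)·3 + (1/2)·10 + (3/4)·4 = 29/4.
y-coordinate: (-1/4)·4 + (1/2)·(-11/2) + (3/4)·4 = -3/4.

(29/4, -3/4)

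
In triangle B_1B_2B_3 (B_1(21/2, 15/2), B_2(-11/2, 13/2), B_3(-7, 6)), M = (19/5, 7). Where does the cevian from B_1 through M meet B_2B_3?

Barycentric coordinates of M with respect to B_1B_2B_3: (3/5, 1/5, 1/5).
On side B_2B_3 the B_1-coordinate is zero; dropping M's B_1-weight 3/5 and renormalizing the remaining 1/5 : 1/5 gives weights 1/2, 1/2 on B_2, B_3.
N = (1/2)·(-11/2, 13/2) + (1/2)·(-7, 6) = (-25/4, 25/4).

(-25/4, 25/4)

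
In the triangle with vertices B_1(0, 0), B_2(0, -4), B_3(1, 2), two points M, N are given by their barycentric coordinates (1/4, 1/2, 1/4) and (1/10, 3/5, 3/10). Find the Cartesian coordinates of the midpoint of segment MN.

Barycentric coordinates of the midpoint are the average: (7/40, 11/20, 11/40).
Converting: (7/40)·B_1 + (11/20)·B_2 + (11/40)·B_3 = (11/40, -33/20).

(11/40, -33/20)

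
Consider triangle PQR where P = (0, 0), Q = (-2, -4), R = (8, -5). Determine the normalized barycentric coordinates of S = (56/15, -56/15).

Signed area of the reference triangle: [PQR] = ½·(0·(-4−(-5)) + (-2)·(-5−0) + 8·(0−(-4))) = ½·(0 + 10 + 32) = 21.
[SQR] = ½·((56/15)·(-4−(-5)) + (-2)·(-5−(-56/15)) + 8·(-56/15−(-4))) = ½·(56/15 + 38/15 + 32/15) = 21/5, so the P-coordinate is (21/5)/21 = 1/5.
[PSR] = ½·(0·(-56/15−(-5)) + (56/15)·(-5−0) + 8·(0−(-56/15))) = ½·(0 − 56/3 + 448/15) = 28/5, so the Q-coordinate is 4/15.
[PQS] = ½·(0·(-4−(-56/15)) + (-2)·(-56/15−0) + (56/15)·(0−(-4))) = ½·(0 + 112/15 + 224/15) = 56/5, so the R-coordinate is 8/15.

(1/5, 4/15, 8/15)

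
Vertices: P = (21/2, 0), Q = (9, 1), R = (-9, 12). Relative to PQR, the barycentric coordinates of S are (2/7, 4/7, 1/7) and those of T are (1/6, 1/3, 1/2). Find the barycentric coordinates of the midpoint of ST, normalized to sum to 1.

Since both coordinate triples sum to 1, the midpoint's barycentrics are the componentwise average.
(2/7+1/6)/2 = 19/84; similarly 19/42 and 9/28.

(19/84, 19/42, 9/28)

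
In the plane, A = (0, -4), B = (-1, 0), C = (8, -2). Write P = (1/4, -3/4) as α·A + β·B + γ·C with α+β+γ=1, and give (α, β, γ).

Signed area of the reference triangle: [ABC] = ½·(0·(0−(-2)) + (-1)·(-2−(-4)) + 8·(-4−0)) = ½·(0 − 2 − 32) = -17.
[PBC] = ½·((1/4)·(0−(-2)) + (-1)·(-2−(-3/4)) + 8·(-3/4−0)) = ½·(1/2 + 5/4 − 6) = -17/8, so the A-coordinate is (-17/8)/(-17) = 1/8.
[APC] = ½·(0·(-3/4−(-2)) + (1/4)·(-2−(-4)) + 8·(-4−(-3/4))) = ½·(0 + 1/2 − 26) = -51/4, so the B-coordinate is 3/4.
[ABP] = ½·(0·(0−(-3/4)) + (-1)·(-3/4−(-4)) + (1/4)·(-4−0)) = ½·(0 − 13/4 − 1) = -17/8, so the C-coordinate is 1/8.

(1/8, 3/4, 1/8)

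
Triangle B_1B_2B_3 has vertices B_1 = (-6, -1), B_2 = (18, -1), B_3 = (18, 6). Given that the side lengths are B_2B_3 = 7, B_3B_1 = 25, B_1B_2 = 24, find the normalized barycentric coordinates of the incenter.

The incenter has barycentric coordinates proportional to the opposite side lengths: (7 : 25 : 24).
Normalizing by 7+25+24 = 56 gives (1/8, 25/56, 3/7).

(1/8, 25/56, 3/7)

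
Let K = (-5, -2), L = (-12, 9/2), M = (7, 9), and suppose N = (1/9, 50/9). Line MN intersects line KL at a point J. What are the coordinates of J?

(-17/2, 5/4)

Barycentric coordinates of N with respect to KLM: (2/9, 2/9, 5/9).
On side KL the M-coordinate is zero; dropping N's M-weight 5/9 and renormalizing the remaining 2/9 : 2/9 gives weights 1/2, 1/2 on K, L.
J = (1/2)·(-5, -2) + (1/2)·(-12, 9/2) = (-17/2, 5/4).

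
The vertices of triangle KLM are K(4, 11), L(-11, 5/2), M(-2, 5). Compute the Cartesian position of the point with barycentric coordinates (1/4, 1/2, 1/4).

(-5, 21/4)

N = (1/4)·K + (1/2)·L + (1/4)·M.
x-coordinate: (1/4)·4 + (1/2)·(-11) + (1/4)·(-2) = -5.
y-coordinate: (1/4)·11 + (1/2)·(5/2) + (1/4)·5 = 21/4.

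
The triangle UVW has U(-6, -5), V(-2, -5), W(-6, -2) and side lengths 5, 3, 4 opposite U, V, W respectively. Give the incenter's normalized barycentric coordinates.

(5/12, 1/4, 1/3)

The incenter has barycentric coordinates proportional to the opposite side lengths: (5 : 3 : 4).
Normalizing by 5+3+4 = 12 gives (5/12, 1/4, 1/3).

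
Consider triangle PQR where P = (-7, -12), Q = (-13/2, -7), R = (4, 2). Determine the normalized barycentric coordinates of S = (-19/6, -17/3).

(1/3, 1/3, 1/3)

Signed area of the reference triangle: [PQR] = ½·((-7)·(-7−2) + (-13/2)·(2−(-12)) + 4·(-12−(-7))) = ½·(63 − 91 − 20) = -24.
[SQR] = ½·((-19/6)·(-7−2) + (-13/2)·(2−(-17/3)) + 4·(-17/3−(-7))) = ½·(57/2 − 299/6 + 16/3) = -8, so the P-coordinate is (-8)/(-24) = 1/3.
[PSR] = ½·((-7)·(-17/3−2) + (-19/6)·(2−(-12)) + 4·(-12−(-17/3))) = ½·(161/3 − 133/3 − 76/3) = -8, so the Q-coordinate is 1/3.
[PQS] = ½·((-7)·(-7−(-17/3)) + (-13/2)·(-17/3−(-12)) + (-19/6)·(-12−(-7))) = ½·(28/3 − 247/6 + 95/6) = -8, so the R-coordinate is 1/3.
Check: 1/3 + 1/3 + 1/3 = 1.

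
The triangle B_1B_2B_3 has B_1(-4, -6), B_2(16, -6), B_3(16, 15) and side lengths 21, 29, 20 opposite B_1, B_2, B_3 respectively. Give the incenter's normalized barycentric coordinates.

(3/10, 29/70, 2/7)

The incenter has barycentric coordinates proportional to the opposite side lengths: (21 : 29 : 20).
Normalizing by 21+29+20 = 70 gives (3/10, 29/70, 2/7).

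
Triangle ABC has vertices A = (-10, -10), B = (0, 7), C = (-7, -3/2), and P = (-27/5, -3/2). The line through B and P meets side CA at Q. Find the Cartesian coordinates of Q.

Barycentric coordinates of P with respect to ABC: (2/5, 2/5, 1/5).
On side CA the B-coordinate is zero; dropping P's B-weight 2/5 and renormalizing the remaining 1/5 : 2/5 gives weights 1/3, 2/3 on C, A.
Q = (1/3)·(-7, -3/2) + (2/3)·(-10, -10) = (-9, -43/6).

(-9, -43/6)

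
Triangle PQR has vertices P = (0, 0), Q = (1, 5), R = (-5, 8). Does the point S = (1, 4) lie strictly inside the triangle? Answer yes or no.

no

Barycentric coordinates of S: (2/11, 28/33, -1/33).
The three coordinates are positive, positive, negative; a point is interior exactly when all three are positive.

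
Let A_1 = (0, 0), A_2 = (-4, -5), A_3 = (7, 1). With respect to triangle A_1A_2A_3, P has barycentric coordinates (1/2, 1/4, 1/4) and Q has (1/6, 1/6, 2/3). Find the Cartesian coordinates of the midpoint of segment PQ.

Barycentric coordinates of the midpoint are the average: (1/3, 5/24, 11/24).
Converting: (1/3)·A_1 + (5/24)·A_2 + (11/24)·A_3 = (19/8, -7/12).

(19/8, -7/12)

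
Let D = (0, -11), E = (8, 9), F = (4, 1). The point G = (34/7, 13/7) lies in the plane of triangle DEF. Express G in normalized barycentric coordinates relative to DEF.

Signed area of the reference triangle: [DEF] = ½·(0·(9−1) + 8·(1−(-11)) + 4·(-11−9)) = ½·(0 + 96 − 80) = 8.
[GEF] = ½·((34/7)·(9−1) + 8·(1−(13/7)) + 4·(13/7−9)) = ½·(272/7 − 48/7 − 200/7) = 12/7, so the D-coordinate is (12/7)/8 = 3/14.
[DGF] = ½·(0·(13/7−1) + (34/7)·(1−(-11)) + 4·(-11−(13/7))) = ½·(0 + 408/7 − 360/7) = 24/7, so the E-coordinate is 3/7.
[DEG] = ½·(0·(9−(13/7)) + 8·(13/7−(-11)) + (34/7)·(-11−9)) = ½·(0 + 720/7 − 680/7) = 20/7, so the F-coordinate is 5/14.

(3/14, 3/7, 5/14)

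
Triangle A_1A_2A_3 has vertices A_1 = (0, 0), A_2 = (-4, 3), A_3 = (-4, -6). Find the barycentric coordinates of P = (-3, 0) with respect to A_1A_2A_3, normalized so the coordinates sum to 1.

Signed area of the reference triangle: [A_1A_2A_3] = ½·(0·(3−(-6)) + (-4)·(-6−0) + (-4)·(0−3)) = ½·(0 + 24 + 12) = 18.
[PA_2A_3] = ½·((-3)·(3−(-6)) + (-4)·(-6−0) + (-4)·(0−3)) = ½·(-27 + 24 + 12) = 9/2, so the A_1-coordinate is (9/2)/18 = 1/4.
[A_1PA_3] = ½·(0·(0−(-6)) + (-3)·(-6−0) + (-4)·(0−0)) = ½·(0 + 18 + 0) = 9, so the A_2-coordinate is 1/2.
[A_1A_2P] = ½·(0·(3−0) + (-4)·(0−0) + (-3)·(0−3)) = ½·(0 + 0 + 9) = 9/2, so the A_3-coordinate is 1/4.

(1/4, 1/2, 1/4)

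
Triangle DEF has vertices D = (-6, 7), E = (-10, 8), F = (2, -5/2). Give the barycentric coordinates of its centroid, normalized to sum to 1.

(1/3, 1/3, 1/3)

The centroid is the average of the vertices, so each weight is 1/3.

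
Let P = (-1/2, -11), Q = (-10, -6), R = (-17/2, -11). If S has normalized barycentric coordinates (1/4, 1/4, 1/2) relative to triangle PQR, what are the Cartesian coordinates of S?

(-55/8, -39/4)

S = (1/4)·P + (1/4)·Q + (1/2)·R.
x-coordinate: (1/4)·(-1/2) + (1/4)·(-10) + (1/2)·(-17/2) = -55/8.
y-coordinate: (1/4)·(-11) + (1/4)·(-6) + (1/2)·(-11) = -39/4.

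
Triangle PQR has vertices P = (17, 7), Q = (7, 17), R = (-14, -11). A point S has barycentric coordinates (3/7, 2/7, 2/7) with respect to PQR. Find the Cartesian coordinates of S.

(37/7, 33/7)

S = (3/7)·P + (2/7)·Q + (2/7)·R.
x-coordinate: (3/7)·17 + (2/7)·7 + (2/7)·(-14) = 37/7.
y-coordinate: (3/7)·7 + (2/7)·17 + (2/7)·(-11) = 33/7.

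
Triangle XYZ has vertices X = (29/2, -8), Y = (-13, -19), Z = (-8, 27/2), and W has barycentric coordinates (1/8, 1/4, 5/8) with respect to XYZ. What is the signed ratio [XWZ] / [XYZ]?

The signed ratio [XWZ]/[XYZ] equals the barycentric coordinate of W at vertex Y, which is 1/4.

1/4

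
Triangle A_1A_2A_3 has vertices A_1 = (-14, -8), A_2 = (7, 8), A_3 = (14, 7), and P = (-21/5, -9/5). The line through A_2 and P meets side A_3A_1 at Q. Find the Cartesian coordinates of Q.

(-7, -17/4)

Barycentric coordinates of P with respect to A_1A_2A_3: (3/5, 1/5, 1/5).
On side A_3A_1 the A_2-coordinate is zero; dropping P's A_2-weight 1/5 and renormalizing the remaining 1/5 : 3/5 gives weights 1/4, 3/4 on A_3, A_1.
Q = (1/4)·(14, 7) + (3/4)·(-14, -8) = (-7, -17/4).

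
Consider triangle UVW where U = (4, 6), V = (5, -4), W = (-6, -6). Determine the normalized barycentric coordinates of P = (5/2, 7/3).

Signed area of the reference triangle: [UVW] = ½·(4·(-4−(-6)) + 5·(-6−6) + (-6)·(6−(-4))) = ½·(8 − 60 − 60) = -56.
[PVW] = ½·((5/2)·(-4−(-6)) + 5·(-6−(7/3)) + (-6)·(7/3−(-4))) = ½·(5 − 125/3 − 38) = -112/3, so the U-coordinate is (-112/3)/(-56) = 2/3.
[UPW] = ½·(4·(7/3−(-6)) + (5/2)·(-6−6) + (-6)·(6−(7/3))) = ½·(100/3 − 30 − 22) = -28/3, so the V-coordinate is 1/6.
[UVP] = ½·(4·(-4−(7/3)) + 5·(7/3−6) + (5/2)·(6−(-4))) = ½·(-76/3 − 55/3 + 25) = -28/3, so the W-coordinate is 1/6.
Check: 2/3 + 1/6 + 1/6 = 1.

(2/3, 1/6, 1/6)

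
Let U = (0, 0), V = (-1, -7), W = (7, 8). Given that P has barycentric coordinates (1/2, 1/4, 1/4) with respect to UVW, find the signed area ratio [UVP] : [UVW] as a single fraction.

1/4

The signed ratio [UVP]/[UVW] equals the barycentric coordinate of P at vertex W, which is 1/4.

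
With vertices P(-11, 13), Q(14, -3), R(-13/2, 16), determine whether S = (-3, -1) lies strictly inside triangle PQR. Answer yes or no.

no

Barycentric coordinates of S: (94/49, 29/49, -74/49).
The three coordinates are positive, positive, negative; a point is interior exactly when all three are positive.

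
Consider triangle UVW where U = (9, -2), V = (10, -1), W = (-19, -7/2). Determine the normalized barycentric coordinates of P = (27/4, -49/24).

Signed area of the reference triangle: [UVW] = ½·(9·(-1−(-7/2)) + 10·(-7/2−(-2)) + (-19)·(-2−(-1))) = ½·(45/2 − 15 + 19) = 53/4.
[PVW] = ½·((27/4)·(-1−(-7/2)) + 10·(-7/2−(-49/24)) + (-19)·(-49/24−(-1))) = ½·(135/8 − 175/12 + 475/24) = 265/24, so the U-coordinate is (265/24)/(53/4) = 5/6.
[UPW] = ½·(9·(-49/24−(-7/2)) + (27/4)·(-7/2−(-2)) + (-19)·(-2−(-49/24))) = ½·(105/8 − 81/8 − 19/24) = 53/48, so the V-coordinate is 1/12.
[UVP] = ½·(9·(-1−(-49/24)) + 10·(-49/24−(-2)) + (27/4)·(-2−(-1))) = ½·(75/8 − 5/12 − 27/4) = 53/48, so the W-coordinate is 1/12.

(5/6, 1/12, 1/12)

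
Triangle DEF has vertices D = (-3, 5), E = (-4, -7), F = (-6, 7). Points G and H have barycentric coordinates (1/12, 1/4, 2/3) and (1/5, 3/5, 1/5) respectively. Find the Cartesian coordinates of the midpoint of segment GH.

(-189/40, 23/30)

Barycentric coordinates of the midpoint are the average: (17/120, 17/40, 13/30).
Converting: (17/120)·D + (17/40)·E + (13/30)·F = (-189/40, 23/30).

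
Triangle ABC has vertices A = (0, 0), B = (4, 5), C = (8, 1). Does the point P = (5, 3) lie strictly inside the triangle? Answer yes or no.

Barycentric coordinates of P: (1/9, 19/36, 13/36).
The three coordinates are positive, positive, positive; a point is interior exactly when all three are positive.

yes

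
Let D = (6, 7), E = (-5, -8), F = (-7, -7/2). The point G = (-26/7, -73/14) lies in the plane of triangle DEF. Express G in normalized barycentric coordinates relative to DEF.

(1/7, 5/7, 1/7)

Signed area of the reference triangle: [DEF] = ½·(6·(-8−(-7/2)) + (-5)·(-7/2−7) + (-7)·(7−(-8))) = ½·(-27 + 105/2 − 105) = -159/4.
[GEF] = ½·((-26/7)·(-8−(-7/2)) + (-5)·(-7/2−(-73/14)) + (-7)·(-73/14−(-8))) = ½·(117/7 − 60/7 − 39/2) = -159/28, so the D-coordinate is (-159/28)/(-159/4) = 1/7.
[DGF] = ½·(6·(-73/14−(-7/2)) + (-26/7)·(-7/2−7) + (-7)·(7−(-73/14))) = ½·(-72/7 + 39 − 171/2) = -795/28, so the E-coordinate is 5/7.
[DEG] = ½·(6·(-8−(-73/14)) + (-5)·(-73/14−7) + (-26/7)·(7−(-8))) = ½·(-117/7 + 855/14 − 390/7) = -159/28, so the F-coordinate is 1/7.
Check: 1/7 + 5/7 + 1/7 = 1.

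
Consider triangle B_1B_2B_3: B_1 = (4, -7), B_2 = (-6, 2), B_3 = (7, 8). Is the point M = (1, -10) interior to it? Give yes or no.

no

Barycentric coordinates of M: (66/59, 12/59, -19/59).
The three coordinates are positive, positive, negative; a point is interior exactly when all three are positive.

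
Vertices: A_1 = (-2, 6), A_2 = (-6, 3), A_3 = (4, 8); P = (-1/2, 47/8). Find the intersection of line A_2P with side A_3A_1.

(14/5, 38/5)

Barycentric coordinates of P with respect to A_1A_2A_3: (1/8, 3/8, 1/2).
On side A_3A_1 the A_2-coordinate is zero; dropping P's A_2-weight 3/8 and renormalizing the remaining 1/2 : 1/8 gives weights 4/5, 1/5 on A_3, A_1.
Q = (4/5)·(4, 8) + (1/5)·(-2, 6) = (14/5, 38/5).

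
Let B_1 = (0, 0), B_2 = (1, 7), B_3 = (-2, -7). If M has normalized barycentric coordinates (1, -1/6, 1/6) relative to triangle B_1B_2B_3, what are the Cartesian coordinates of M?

M = 1·B_1 + (-1/6)·B_2 + (1/6)·B_3.
x-coordinate: 1·0 + (-1/6)·1 + (1/6)·(-2) = -1/2.
y-coordinate: 1·0 + (-1/6)·7 + (1/6)·(-7) = -7/3.

(-1/2, -7/3)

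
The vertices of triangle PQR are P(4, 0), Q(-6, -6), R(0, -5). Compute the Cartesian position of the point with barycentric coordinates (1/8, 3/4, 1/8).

S = (1/8)·P + (3/4)·Q + (1/8)·R.
x-coordinate: (1/8)·4 + (3/4)·(-6) + (1/8)·0 = -4.
y-coordinate: (1/8)·0 + (3/4)·(-6) + (1/8)·(-5) = -41/8.

(-4, -41/8)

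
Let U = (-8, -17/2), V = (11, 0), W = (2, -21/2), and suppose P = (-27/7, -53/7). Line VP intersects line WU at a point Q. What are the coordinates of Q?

(-19/3, -53/6)

Barycentric coordinates of P with respect to UVW: (5/7, 1/7, 1/7).
On side WU the V-coordinate is zero; dropping P's V-weight 1/7 and renormalizing the remaining 1/7 : 5/7 gives weights 1/6, 5/6 on W, U.
Q = (1/6)·(2, -21/2) + (5/6)·(-8, -17/2) = (-19/3, -53/6).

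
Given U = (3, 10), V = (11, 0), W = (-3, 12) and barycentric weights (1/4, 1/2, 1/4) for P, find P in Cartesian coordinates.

(11/2, 11/2)

P = (1/4)·U + (1/2)·V + (1/4)·W.
x-coordinate: (1/4)·3 + (1/2)·11 + (1/4)·(-3) = 11/2.
y-coordinate: (1/4)·10 + (1/2)·0 + (1/4)·12 = 11/2.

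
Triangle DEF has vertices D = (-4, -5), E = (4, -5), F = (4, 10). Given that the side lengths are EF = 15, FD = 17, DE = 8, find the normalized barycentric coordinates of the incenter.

(3/8, 17/40, 1/5)

The incenter has barycentric coordinates proportional to the opposite side lengths: (15 : 17 : 8).
Normalizing by 15+17+8 = 40 gives (3/8, 17/40, 1/5).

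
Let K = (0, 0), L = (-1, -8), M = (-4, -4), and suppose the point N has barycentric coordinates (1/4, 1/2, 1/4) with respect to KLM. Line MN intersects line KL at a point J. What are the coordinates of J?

(-2/3, -16/3)

Line MN meets KL where the M-coordinate vanishes; zeroing N's M-weight and renormalizing leaves K, L-weights 1/4 : 1/2 → (1/3, 2/3).
So J = (1/3)·K + (2/3)·L = (-2/3, -16/3).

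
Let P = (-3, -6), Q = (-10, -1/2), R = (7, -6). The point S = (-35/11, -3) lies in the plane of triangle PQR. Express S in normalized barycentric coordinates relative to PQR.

Signed area of the reference triangle: [PQR] = ½·((-3)·(-1/2−(-6)) + (-10)·(-6−(-6)) + 7·(-6−(-1/2))) = ½·(-33/2 + 0 − 77/2) = -55/2.
[SQR] = ½·((-35/11)·(-1/2−(-6)) + (-10)·(-6−(-3)) + 7·(-3−(-1/2))) = ½·(-35/2 + 30 − 35/2) = -5/2, so the P-coordinate is (-5/2)/(-55/2) = 1/11.
[PSR] = ½·((-3)·(-3−(-6)) + (-35/11)·(-6−(-6)) + 7·(-6−(-3))) = ½·(-9 + 0 − 21) = -15, so the Q-coordinate is 6/11.
[PQS] = ½·((-3)·(-1/2−(-3)) + (-10)·(-3−(-6)) + (-35/11)·(-6−(-1/2))) = ½·(-15/2 − 30 + 35/2) = -10, so the R-coordinate is 4/11.

(1/11, 6/11, 4/11)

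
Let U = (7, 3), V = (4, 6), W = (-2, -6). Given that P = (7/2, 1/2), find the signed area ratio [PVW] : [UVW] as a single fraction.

[UVW] = ½·(7·(6−(-6)) + 4·(-6−3) + (-2)·(3−6)) = ½·(84 − 36 + 6) = 27.
[PVW] = ½·((7/2)·(6−(-6)) + 4·(-6−(1/2)) + (-2)·(1/2−6)) = ½·(42 − 26 + 11) = 27/2, so the ratio is (27/2)/27 = 1/2.

1/2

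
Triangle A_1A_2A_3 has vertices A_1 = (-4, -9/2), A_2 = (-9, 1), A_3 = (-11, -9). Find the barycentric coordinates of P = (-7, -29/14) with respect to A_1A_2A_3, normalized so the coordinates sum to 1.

(3/7, 1/2, 1/14)

Signed area of the reference triangle: [A_1A_2A_3] = ½·((-4)·(1−(-9)) + (-9)·(-9−(-9/2)) + (-11)·(-9/2−1)) = ½·(-40 + 81/2 + 121/2) = 61/2.
[PA_2A_3] = ½·((-7)·(1−(-9)) + (-9)·(-9−(-29/14)) + (-11)·(-29/14−1)) = ½·(-70 + 873/14 + 473/14) = 183/14, so the A_1-coordinate is (183/14)/(61/2) = 3/7.
[A_1PA_3] = ½·((-4)·(-29/14−(-9)) + (-7)·(-9−(-9/2)) + (-11)·(-9/2−(-29/14))) = ½·(-194/7 + 63/2 + 187/7) = 61/4, so the A_2-coordinate is 1/2.
[A_1A_2P] = ½·((-4)·(1−(-29/14)) + (-9)·(-29/14−(-9/2)) + (-7)·(-9/2−1)) = ½·(-86/7 − 153/7 + 77/2) = 61/28, so the A_3-coordinate is 1/14.
Check: 3/7 + 1/2 + 1/14 = 1.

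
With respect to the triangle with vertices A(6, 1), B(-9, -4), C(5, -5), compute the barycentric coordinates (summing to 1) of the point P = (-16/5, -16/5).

Signed area of the reference triangle: [ABC] = ½·(6·(-4−(-5)) + (-9)·(-5−1) + 5·(1−(-4))) = ½·(6 + 54 + 25) = 85/2.
[PBC] = ½·((-16/5)·(-4−(-5)) + (-9)·(-5−(-16/5)) + 5·(-16/5−(-4))) = ½·(-16/5 + 81/5 + 4) = 17/2, so the A-coordinate is (17/2)/(85/2) = 1/5.
[APC] = ½·(6·(-16/5−(-5)) + (-16/5)·(-5−1) + 5·(1−(-16/5))) = ½·(54/5 + 96/5 + 21) = 51/2, so the B-coordinate is 3/5.
[ABP] = ½·(6·(-4−(-16/5)) + (-9)·(-16/5−1) + (-16/5)·(1−(-4))) = ½·(-24/5 + 189/5 − 16) = 17/2, so the C-coordinate is 1/5.
Check: 1/5 + 3/5 + 1/5 = 1.

(1/5, 3/5, 1/5)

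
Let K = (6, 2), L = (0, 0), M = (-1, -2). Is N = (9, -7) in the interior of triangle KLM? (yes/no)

Barycentric coordinates of N: (5/2, -15/2, 6).
The three coordinates are positive, negative, positive; a point is interior exactly when all three are positive.

no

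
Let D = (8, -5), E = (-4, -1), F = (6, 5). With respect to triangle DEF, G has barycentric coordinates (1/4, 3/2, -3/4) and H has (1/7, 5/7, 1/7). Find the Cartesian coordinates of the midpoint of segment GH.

(-131/28, -101/28)

Barycentric coordinates of the midpoint are the average: (11/56, 31/28, -17/56).
Converting: (11/56)·D + (31/28)·E + (-17/56)·F = (-131/28, -101/28).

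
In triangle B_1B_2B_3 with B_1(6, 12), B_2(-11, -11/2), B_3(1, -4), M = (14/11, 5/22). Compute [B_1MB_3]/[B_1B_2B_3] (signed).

[B_1B_2B_3] = ½·(6·(-11/2−(-4)) + (-11)·(-4−12) + 1·(12−(-11/2))) = ½·(-9 + 176 + 35/2) = 369/4.
[B_1MB_3] = ½·(6·(5/22−(-4)) + (14/11)·(-4−12) + 1·(12−(5/22))) = ½·(279/11 − 224/11 + 259/22) = 369/44, so the ratio is (369/44)/(369/4) = 1/11.

1/11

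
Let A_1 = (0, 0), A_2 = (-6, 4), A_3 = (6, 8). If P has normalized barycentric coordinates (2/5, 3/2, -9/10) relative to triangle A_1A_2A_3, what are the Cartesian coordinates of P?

P = (2/5)·A_1 + (3/2)·A_2 + (-9/10)·A_3.
x-coordinate: (2/5)·0 + (3/2)·(-6) + (-9/10)·6 = -72/5.
y-coordinate: (2/5)·0 + (3/2)·4 + (-9/10)·8 = -6/5.

(-72/5, -6/5)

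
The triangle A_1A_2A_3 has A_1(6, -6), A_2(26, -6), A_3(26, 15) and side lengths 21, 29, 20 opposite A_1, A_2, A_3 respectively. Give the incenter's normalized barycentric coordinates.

(3/10, 29/70, 2/7)

The incenter has barycentric coordinates proportional to the opposite side lengths: (21 : 29 : 20).
Normalizing by 21+29+20 = 70 gives (3/10, 29/70, 2/7).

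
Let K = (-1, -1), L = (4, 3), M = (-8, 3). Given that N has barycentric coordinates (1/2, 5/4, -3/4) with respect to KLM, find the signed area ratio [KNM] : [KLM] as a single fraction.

The signed ratio [KNM]/[KLM] equals the barycentric coordinate of N at vertex L, which is 5/4.

5/4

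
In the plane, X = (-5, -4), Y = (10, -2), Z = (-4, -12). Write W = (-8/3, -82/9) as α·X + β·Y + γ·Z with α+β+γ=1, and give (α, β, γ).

(2/9, 1/9, 2/3)

Signed area of the reference triangle: [XYZ] = ½·((-5)·(-2−(-12)) + 10·(-12−(-4)) + (-4)·(-4−(-2))) = ½·(-50 − 80 + 8) = -61.
[WYZ] = ½·((-8/3)·(-2−(-12)) + 10·(-12−(-82/9)) + (-4)·(-82/9−(-2))) = ½·(-80/3 − 260/9 + 256/9) = -122/9, so the X-coordinate is (-122/9)/(-61) = 2/9.
[XWZ] = ½·((-5)·(-82/9−(-12)) + (-8/3)·(-12−(-4)) + (-4)·(-4−(-82/9))) = ½·(-130/9 + 64/3 − 184/9) = -61/9, so the Y-coordinate is 1/9.
[XYW] = ½·((-5)·(-2−(-82/9)) + 10·(-82/9−(-4)) + (-8/3)·(-4−(-2))) = ½·(-320/9 − 460/9 + 16/3) = -122/3, so the Z-coordinate is 2/3.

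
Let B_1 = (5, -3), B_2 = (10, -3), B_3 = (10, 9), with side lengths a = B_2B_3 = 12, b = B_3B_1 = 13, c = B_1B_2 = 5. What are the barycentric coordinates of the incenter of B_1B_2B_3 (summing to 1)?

The incenter has barycentric coordinates proportional to the opposite side lengths: (12 : 13 : 5).
Normalizing by 12+13+5 = 30 gives (2/5, 13/30, 1/6).

(2/5, 13/30, 1/6)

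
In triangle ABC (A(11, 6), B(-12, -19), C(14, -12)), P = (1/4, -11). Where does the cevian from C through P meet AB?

(-13/3, -32/3)

Barycentric coordinates of P with respect to ABC: (1/4, 1/2, 1/4).
On side AB the C-coordinate is zero; dropping P's C-weight 1/4 and renormalizing the remaining 1/4 : 1/2 gives weights 1/3, 2/3 on A, B.
Q = (1/3)·(11, 6) + (2/3)·(-12, -19) = (-13/3, -32/3).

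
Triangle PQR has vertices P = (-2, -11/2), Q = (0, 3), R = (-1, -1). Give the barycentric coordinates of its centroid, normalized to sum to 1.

The centroid is the average of the vertices, so each weight is 1/3.

(1/3, 1/3, 1/3)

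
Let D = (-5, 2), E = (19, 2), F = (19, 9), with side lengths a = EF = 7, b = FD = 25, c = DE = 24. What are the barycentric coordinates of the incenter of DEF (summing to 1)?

(1/8, 25/56, 3/7)

The incenter has barycentric coordinates proportional to the opposite side lengths: (7 : 25 : 24).
Normalizing by 7+25+24 = 56 gives (1/8, 25/56, 3/7).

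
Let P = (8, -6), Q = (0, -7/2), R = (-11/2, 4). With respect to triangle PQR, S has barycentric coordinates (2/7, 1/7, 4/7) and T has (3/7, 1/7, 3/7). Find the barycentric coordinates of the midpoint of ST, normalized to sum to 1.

Since both coordinate triples sum to 1, the midpoint's barycentrics are the componentwise average.
(2/7+3/7)/2 = 5/14; similarly 1/7 and 1/2.

(5/14, 1/7, 1/2)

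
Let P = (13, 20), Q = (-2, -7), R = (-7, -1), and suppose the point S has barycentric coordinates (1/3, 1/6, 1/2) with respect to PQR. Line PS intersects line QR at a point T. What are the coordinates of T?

Line PS meets QR where the P-coordinate vanishes; zeroing S's P-weight and renormalizing leaves Q, R-weights 1/6 : 1/2 → (1/4, 3/4).
So T = (1/4)·Q + (3/4)·R = (-23/4, -5/2).

(-23/4, -5/2)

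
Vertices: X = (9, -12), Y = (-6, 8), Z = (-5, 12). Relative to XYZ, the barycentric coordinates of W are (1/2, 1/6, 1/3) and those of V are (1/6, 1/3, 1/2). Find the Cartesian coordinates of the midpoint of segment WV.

(-7/12, 3)

Barycentric coordinates of the midpoint are the average: (1/3, 1/4, 5/12).
Converting: (1/3)·X + (1/4)·Y + (5/12)·Z = (-7/12, 3).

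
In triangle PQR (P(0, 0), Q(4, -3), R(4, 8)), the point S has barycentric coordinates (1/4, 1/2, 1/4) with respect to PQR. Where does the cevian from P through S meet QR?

Line PS meets QR where the P-coordinate vanishes; zeroing S's P-weight and renormalizing leaves Q, R-weights 1/2 : 1/4 → (2/3, 1/3).
So T = (2/3)·Q + (1/3)·R = (4, 2/3).

(4, 2/3)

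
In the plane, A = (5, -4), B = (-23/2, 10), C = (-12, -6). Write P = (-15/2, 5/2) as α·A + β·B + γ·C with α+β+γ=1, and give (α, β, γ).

Signed area of the reference triangle: [ABC] = ½·(5·(10−(-6)) + (-23/2)·(-6−(-4)) + (-12)·(-4−10)) = ½·(80 + 23 + 168) = 271/2.
[PBC] = ½·((-15/2)·(10−(-6)) + (-23/2)·(-6−(5/2)) + (-12)·(5/2−10)) = ½·(-120 + 391/4 + 90) = 271/8, so the A-coordinate is (271/8)/(271/2) = 1/4.
[APC] = ½·(5·(5/2−(-6)) + (-15/2)·(-6−(-4)) + (-12)·(-4−(5/2))) = ½·(85/2 + 15 + 78) = 271/4, so the B-coordinate is 1/2.
[ABP] = ½·(5·(10−(5/2)) + (-23/2)·(5/2−(-4)) + (-15/2)·(-4−10)) = ½·(75/2 − 299/4 + 105) = 271/8, so the C-coordinate is 1/4.

(1/4, 1/2, 1/4)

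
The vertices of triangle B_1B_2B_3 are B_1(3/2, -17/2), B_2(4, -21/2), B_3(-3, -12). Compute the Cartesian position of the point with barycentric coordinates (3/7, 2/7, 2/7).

(13/14, -141/14)

M = (3/7)·B_1 + (2/7)·B_2 + (2/7)·B_3.
x-coordinate: (3/7)·(3/2) + (2/7)·4 + (2/7)·(-3) = 13/14.
y-coordinate: (3/7)·(-17/2) + (2/7)·(-21/2) + (2/7)·(-12) = -141/14.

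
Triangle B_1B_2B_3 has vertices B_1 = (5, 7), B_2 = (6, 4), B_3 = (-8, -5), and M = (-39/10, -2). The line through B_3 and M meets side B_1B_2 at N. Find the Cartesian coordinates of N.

(17/3, 5)

Barycentric coordinates of M with respect to B_1B_2B_3: (1/10, 1/5, 7/10).
On side B_1B_2 the B_3-coordinate is zero; dropping M's B_3-weight 7/10 and renormalizing the remaining 1/10 : 1/5 gives weights 1/3, 2/3 on B_1, B_2.
N = (1/3)·(5, 7) + (2/3)·(6, 4) = (17/3, 5).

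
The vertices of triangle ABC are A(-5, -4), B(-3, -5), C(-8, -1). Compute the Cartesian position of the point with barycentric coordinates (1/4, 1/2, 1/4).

P = (1/4)·A + (1/2)·B + (1/4)·C.
x-coordinate: (1/4)·(-5) + (1/2)·(-3) + (1/4)·(-8) = -19/4.
y-coordinate: (1/4)·(-4) + (1/2)·(-5) + (1/4)·(-1) = -15/4.

(-19/4, -15/4)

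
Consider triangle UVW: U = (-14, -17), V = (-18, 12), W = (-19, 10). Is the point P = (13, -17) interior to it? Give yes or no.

no

Barycentric coordinates of P: (91/37, 729/37, -783/37).
The three coordinates are positive, positive, negative; a point is interior exactly when all three are positive.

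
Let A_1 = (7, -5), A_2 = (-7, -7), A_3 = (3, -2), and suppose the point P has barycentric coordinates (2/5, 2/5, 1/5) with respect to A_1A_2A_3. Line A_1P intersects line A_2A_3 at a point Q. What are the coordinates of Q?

Line A_1P meets A_2A_3 where the A_1-coordinate vanishes; zeroing P's A_1-weight and renormalizing leaves A_2, A_3-weights 2/5 : 1/5 → (2/3, 1/3).
So Q = (2/3)·A_2 + (1/3)·A_3 = (-11/3, -16/3).

(-11/3, -16/3)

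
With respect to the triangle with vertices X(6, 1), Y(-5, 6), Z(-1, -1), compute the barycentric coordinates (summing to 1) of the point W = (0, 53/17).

(7/17, 8/17, 2/17)

Signed area of the reference triangle: [XYZ] = ½·(6·(6−(-1)) + (-5)·(-1−1) + (-1)·(1−6)) = ½·(42 + 10 + 5) = 57/2.
[WYZ] = ½·(0·(6−(-1)) + (-5)·(-1−(53/17)) + (-1)·(53/17−6)) = ½·(0 + 350/17 + 49/17) = 399/34, so the X-coordinate is (399/34)/(57/2) = 7/17.
[XWZ] = ½·(6·(53/17−(-1)) + 0·(-1−1) + (-1)·(1−(53/17))) = ½·(420/17 + 0 + 36/17) = 228/17, so the Y-coordinate is 8/17.
[XYW] = ½·(6·(6−(53/17)) + (-5)·(53/17−1) + 0·(1−6)) = ½·(294/17 − 180/17 + 0) = 57/17, so the Z-coordinate is 2/17.
Check: 7/17 + 8/17 + 2/17 = 1.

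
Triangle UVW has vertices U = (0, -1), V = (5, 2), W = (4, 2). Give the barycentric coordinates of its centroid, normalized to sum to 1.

(1/3, 1/3, 1/3)

The centroid is the average of the vertices, so each weight is 1/3.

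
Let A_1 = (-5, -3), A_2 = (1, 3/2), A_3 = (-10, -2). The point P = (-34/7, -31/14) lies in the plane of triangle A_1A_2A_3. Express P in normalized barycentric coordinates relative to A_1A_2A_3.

Signed area of the reference triangle: [A_1A_2A_3] = ½·((-5)·(3/2−(-2)) + 1·(-2−(-3)) + (-10)·(-3−(3/2))) = ½·(-35/2 + 1 + 45) = 57/4.
[PA_2A_3] = ½·((-34/7)·(3/2−(-2)) + 1·(-2−(-31/14)) + (-10)·(-31/14−(3/2))) = ½·(-17 + 3/14 + 260/7) = 285/28, so the A_1-coordinate is (285/28)/(57/4) = 5/7.
[A_1PA_3] = ½·((-5)·(-31/14−(-2)) + (-34/7)·(-2−(-3)) + (-10)·(-3−(-31/14))) = ½·(15/14 − 34/7 + 55/7) = 57/28, so the A_2-coordinate is 1/7.
[A_1A_2P] = ½·((-5)·(3/2−(-31/14)) + 1·(-31/14−(-3)) + (-34/7)·(-3−(3/2))) = ½·(-130/7 + 11/14 + 153/7) = 57/28, so the A_3-coordinate is 1/7.
Check: 5/7 + 1/7 + 1/7 = 1.

(5/7, 1/7, 1/7)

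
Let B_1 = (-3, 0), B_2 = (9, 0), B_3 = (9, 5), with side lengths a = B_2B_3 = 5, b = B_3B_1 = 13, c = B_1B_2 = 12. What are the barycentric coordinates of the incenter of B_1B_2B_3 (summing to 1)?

(1/6, 13/30, 2/5)

The incenter has barycentric coordinates proportional to the opposite side lengths: (5 : 13 : 12).
Normalizing by 5+13+12 = 30 gives (1/6, 13/30, 2/5).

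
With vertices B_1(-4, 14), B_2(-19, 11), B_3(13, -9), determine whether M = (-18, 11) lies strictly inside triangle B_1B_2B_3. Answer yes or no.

Barycentric coordinates of M: (5/99, 373/396, 1/132).
The three coordinates are positive, positive, positive; a point is interior exactly when all three are positive.

yes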